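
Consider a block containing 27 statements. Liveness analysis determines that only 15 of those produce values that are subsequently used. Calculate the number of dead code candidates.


Dead code = total statements - live definitions
= 27 - 15 = 12

12


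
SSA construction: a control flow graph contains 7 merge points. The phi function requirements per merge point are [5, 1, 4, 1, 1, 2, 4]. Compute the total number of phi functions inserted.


Total phi functions = sum of phi functions at each join node
= 5 + 1 + 4 + 1 + 1 + 2 + 4 = 18

18


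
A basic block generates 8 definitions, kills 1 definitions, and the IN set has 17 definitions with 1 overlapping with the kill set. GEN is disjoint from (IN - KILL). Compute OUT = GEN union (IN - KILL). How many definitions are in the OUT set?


IN - KILL: 17 - 1 = 16 surviving definitions
OUT = GEN + surviving = 8 + 16 = 24

24


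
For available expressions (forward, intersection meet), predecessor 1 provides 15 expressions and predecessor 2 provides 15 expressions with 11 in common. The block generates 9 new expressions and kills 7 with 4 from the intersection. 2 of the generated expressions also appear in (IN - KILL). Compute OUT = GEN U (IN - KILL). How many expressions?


IN = intersection of predecessors = 11
IN - KILL = 11 - 4 = 7
|OUT| = |GEN| + |IN - KILL| - |GEN ∩ (IN - KILL)| = 9 + 7 - 2 = 14

14


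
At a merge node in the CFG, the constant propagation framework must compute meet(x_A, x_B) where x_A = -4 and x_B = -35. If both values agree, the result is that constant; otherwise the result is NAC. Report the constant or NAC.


Meet operation: if both paths give the same constant, result is that constant; if they differ, result is NAC (not-a-constant).
Path A: -4, Path B: -35 -> differ
Result: not-a-constant -> NAC

NAC


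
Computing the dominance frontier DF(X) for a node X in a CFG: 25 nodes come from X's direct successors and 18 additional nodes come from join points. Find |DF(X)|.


DF(X) = direct successor contributions + join point contributions
= 25 + 18 = 43

43


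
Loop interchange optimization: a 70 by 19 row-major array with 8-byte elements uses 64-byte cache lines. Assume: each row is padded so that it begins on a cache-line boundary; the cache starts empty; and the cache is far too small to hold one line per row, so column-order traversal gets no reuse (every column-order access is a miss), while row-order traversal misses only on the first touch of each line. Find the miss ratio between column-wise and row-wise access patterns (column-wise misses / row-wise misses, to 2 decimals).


Each row occupies 19 * 8 = 152 bytes and starts on a line boundary, so it spans ceil(152 / 64) = 3 cache lines.
Row-major traversal misses (one per line touched): 70 * ceil(19 * 8 / 64) = 210
Column-major traversal misses (no reuse, every access misses): 70 * 19 = 1330
Ratio = 1330 / 210 = 6.33

6.33


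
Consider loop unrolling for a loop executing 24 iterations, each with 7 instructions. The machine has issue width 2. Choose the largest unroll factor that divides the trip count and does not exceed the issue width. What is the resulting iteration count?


Largest divisor of 24 <= 2 is 2
New iterations = 24 / 2 = 12

12


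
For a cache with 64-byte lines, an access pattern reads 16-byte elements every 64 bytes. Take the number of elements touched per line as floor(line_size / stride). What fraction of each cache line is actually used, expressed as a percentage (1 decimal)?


Elements per cache line = floor(64 / 64) = 1
Bytes used = 1 * 16 = 16
Utilization = 16 / 64 * 100 = 25.0%

25.0


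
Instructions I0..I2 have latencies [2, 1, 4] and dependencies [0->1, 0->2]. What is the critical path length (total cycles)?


Compute longest path through dependency graph: dist(Ik) = max over predecessors of dist + latency(Ik).
dist(I0) = latency 2 = 2
dist(I1) = dist(I0) + 1 = 2 + 1 = 3
dist(I2) = dist(I0) + 4 = 2 + 4 = 6
Critical path = max dist = 6

6


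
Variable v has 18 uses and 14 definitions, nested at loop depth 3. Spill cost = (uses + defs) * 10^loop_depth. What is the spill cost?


uses + defs = 18 + 14 = 32
10^3 = 1000
Spill cost = 32 * 1000 = 32000

32000


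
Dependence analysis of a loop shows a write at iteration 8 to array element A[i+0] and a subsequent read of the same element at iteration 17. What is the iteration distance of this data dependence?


Distance = read iteration - write iteration
= 17 - 8 = 9

9


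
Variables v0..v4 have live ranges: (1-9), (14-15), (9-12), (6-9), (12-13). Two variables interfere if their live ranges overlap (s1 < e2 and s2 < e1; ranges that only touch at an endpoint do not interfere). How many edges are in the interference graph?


Check all pairs for overlapping intervals.
Two intervals (s1,e1) and (s2,e2) overlap if s1 < e2 and s2 < e1.
v0 (1-9) vs v1..v4: overlaps v3 -> 1
v1 (14-15) vs v2..v4: overlaps none -> 0
v2 (9-12) vs v3..v4: overlaps none -> 0
v3 (6-9) vs v4: overlaps none -> 0
Total overlapping pairs = 1 + 0 + 0 + 0 = 1

1


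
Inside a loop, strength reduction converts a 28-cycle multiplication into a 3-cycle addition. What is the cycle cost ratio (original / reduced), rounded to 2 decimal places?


Ratio = mult_cost / add_cost = 28 / 3 = 9.33

9.33


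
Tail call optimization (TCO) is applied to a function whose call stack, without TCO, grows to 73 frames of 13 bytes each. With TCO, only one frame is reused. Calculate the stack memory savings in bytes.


Without TCO: 73 * 13 = 949 bytes
With TCO: reuse 1 frame = 13 bytes
Savings = 949 - 13 = 936

936


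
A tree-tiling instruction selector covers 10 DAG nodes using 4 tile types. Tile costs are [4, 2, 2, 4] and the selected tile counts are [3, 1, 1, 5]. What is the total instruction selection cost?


Total cost = sum(count_i * cost_i)
= 3*4 + 1*2 + 1*2 + 5*4
= 36

36


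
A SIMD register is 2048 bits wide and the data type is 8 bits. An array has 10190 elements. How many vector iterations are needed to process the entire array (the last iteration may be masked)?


Width = 2048 / 8 = 256 elements per vector op
Iterations = ceil(10190 / 256) = 40

40


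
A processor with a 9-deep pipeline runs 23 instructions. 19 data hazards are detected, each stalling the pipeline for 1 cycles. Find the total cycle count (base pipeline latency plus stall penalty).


Base cycles = 9 + 23 - 1 = 31
Total stalls = 19 * 1 = 19
Total = 31 + 19 = 50

50


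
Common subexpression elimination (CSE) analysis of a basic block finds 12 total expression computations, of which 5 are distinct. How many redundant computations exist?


CSE count = total expressions - unique expressions
= 12 - 5 = 7

7


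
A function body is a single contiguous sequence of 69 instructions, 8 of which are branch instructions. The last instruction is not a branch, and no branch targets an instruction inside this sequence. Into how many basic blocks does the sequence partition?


With no in-sequence branch targets, the leaders are the first instruction plus the instruction after each branch.
Number of basic blocks = branches + 1
= 8 + 1 = 9

9


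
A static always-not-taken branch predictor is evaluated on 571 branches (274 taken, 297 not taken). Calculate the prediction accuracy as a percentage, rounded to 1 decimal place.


Predictor: always-not-taken
Correct predictions = 297
Accuracy = 297 / 571 * 100 = 52.0%

52.0


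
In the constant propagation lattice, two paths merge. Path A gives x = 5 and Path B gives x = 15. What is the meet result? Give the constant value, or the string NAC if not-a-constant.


Meet operation: if both paths give the same constant, result is that constant; if they differ, result is NAC (not-a-constant).
Path A: 5, Path B: 15 -> differ
Result: not-a-constant -> NAC

NAC


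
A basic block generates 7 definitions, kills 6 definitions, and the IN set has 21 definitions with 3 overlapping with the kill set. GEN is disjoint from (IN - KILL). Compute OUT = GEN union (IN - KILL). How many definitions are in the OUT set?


IN - KILL: 21 - 3 = 18 surviving definitions
OUT = GEN + surviving = 7 + 18 = 25

25


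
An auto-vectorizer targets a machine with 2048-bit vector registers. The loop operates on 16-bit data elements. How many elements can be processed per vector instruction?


Width = SIMD bits / data type bits
= 2048 / 16 = 128

128


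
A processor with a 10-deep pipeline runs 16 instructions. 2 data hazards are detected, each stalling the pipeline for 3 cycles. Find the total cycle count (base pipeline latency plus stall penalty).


Base cycles = 10 + 16 - 1 = 25
Total stalls = 2 * 3 = 6
Total = 25 + 6 = 31

31


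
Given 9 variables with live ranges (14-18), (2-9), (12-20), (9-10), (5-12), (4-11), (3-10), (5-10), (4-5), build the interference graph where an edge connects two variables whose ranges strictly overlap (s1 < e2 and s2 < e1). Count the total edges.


Check all pairs for overlapping intervals.
Two intervals (s1,e1) and (s2,e2) overlap if s1 < e2 and s2 < e1.
v0 (14-18) vs v1..v8: overlaps v2 -> 1
v1 (2-9) vs v2..v8: overlaps v4, v5, v6, v7, v8 -> 5
v2 (12-20) vs v3..v8: overlaps none -> 0
v3 (9-10) vs v4..v8: overlaps v4, v5, v6, v7 -> 4
v4 (5-12) vs v5..v8: overlaps v5, v6, v7 -> 3
v5 (4-11) vs v6..v8: overlaps v6, v7, v8 -> 3
v6 (3-10) vs v7..v8: overlaps v7, v8 -> 2
v7 (5-10) vs v8: overlaps none -> 0
Total overlapping pairs = 1 + 5 + 0 + 4 + 3 + 3 + 2 + 0 = 18

18


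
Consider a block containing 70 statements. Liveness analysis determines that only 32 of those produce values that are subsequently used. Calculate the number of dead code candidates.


Dead code = total statements - live definitions
= 70 - 32 = 38

38


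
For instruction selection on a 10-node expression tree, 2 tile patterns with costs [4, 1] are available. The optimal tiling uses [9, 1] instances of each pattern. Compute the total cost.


Total cost = sum(count_i * cost_i)
= 9*4 + 1*1
= 37

37


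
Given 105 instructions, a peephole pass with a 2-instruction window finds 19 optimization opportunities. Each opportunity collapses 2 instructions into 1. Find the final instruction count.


Each match removes 1 instructions.
Total removed = 19 * 1 = 19
Remaining = 105 - 19 = 86

86


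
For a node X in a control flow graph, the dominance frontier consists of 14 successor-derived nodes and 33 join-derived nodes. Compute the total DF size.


DF(X) = direct successor contributions + join point contributions
= 14 + 33 = 47

47


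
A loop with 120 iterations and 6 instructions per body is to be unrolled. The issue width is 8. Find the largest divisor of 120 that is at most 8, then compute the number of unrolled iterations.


Largest divisor of 120 <= 8 is 8
New iterations = 120 / 8 = 15

15


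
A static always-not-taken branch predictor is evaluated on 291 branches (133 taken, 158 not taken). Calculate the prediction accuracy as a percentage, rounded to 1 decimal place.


Predictor: always-not-taken
Correct predictions = 158
Accuracy = 158 / 291 * 100 = 54.3%

54.3


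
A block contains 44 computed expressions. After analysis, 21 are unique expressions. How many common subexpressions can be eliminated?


CSE count = total expressions - unique expressions
= 44 - 21 = 23

23


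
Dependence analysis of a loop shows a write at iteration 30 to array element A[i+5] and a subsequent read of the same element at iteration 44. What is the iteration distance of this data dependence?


Distance = read iteration - write iteration
= 44 - 30 = 14

14


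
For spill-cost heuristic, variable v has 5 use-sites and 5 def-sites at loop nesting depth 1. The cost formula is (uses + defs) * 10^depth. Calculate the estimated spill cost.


uses + defs = 5 + 5 = 10
10^1 = 10
Spill cost = 10 * 10 = 100

100


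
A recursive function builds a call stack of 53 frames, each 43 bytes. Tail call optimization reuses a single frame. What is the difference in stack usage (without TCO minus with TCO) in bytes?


Without TCO: 53 * 43 = 2279 bytes
With TCO: reuse 1 frame = 43 bytes
Savings = 2279 - 43 = 2236

2236


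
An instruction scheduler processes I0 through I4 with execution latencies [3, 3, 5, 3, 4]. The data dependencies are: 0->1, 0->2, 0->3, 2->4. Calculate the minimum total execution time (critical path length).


Compute longest path through dependency graph: dist(Ik) = max over predecessors of dist + latency(Ik).
dist(I0) = latency 3 = 3
dist(I1) = dist(I0) + 3 = 3 + 3 = 6
dist(I2) = dist(I0) + 5 = 3 + 5 = 8
dist(I3) = dist(I0) + 3 = 3 + 3 = 6
dist(I4) = dist(I2) + 4 = 8 + 4 = 12
Critical path = max dist = 12

12


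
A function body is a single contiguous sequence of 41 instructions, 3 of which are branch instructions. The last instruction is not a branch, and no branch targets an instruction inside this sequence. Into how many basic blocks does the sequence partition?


With no in-sequence branch targets, the leaders are the first instruction plus the instruction after each branch.
Number of basic blocks = branches + 1
= 3 + 1 = 4

4


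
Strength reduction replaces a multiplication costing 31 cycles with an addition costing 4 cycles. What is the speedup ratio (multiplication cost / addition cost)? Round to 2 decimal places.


Ratio = mult_cost / add_cost = 31 / 4 = 7.75

7.75


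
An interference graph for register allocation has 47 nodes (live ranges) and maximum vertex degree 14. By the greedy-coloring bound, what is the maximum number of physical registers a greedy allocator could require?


Greedy coloring never needs more than (max_degree + 1) colors: when coloring a vertex, at most max_degree neighbors are already colored.
Upper bound = 14 + 1 = 15

15


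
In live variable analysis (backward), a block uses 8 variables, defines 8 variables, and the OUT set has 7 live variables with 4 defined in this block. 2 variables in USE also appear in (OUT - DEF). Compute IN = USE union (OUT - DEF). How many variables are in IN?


OUT - DEF: 7 - 4 = 3
|IN| = |USE| + |OUT - DEF| - |USE ∩ (OUT - DEF)| = 8 + 3 - 2 = 9

9


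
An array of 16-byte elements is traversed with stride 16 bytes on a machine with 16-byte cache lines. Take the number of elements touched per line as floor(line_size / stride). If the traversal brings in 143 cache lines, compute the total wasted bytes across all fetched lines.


Elements per line = floor(16 / 16) = 1
Bytes used per line = 1 * 16 = 16
Wasted per line = 16 - 16 = 0
Total wasted = 0 * 143 = 0

0


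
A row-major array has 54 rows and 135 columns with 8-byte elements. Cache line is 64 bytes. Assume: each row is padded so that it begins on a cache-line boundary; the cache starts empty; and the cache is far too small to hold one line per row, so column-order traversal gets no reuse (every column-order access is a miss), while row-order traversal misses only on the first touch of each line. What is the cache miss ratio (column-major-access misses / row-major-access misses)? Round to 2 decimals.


Each row occupies 135 * 8 = 1080 bytes and starts on a line boundary, so it spans ceil(1080 / 64) = 17 cache lines.
Row-major traversal misses (one per line touched): 54 * ceil(135 * 8 / 64) = 918
Column-major traversal misses (no reuse, every access misses): 54 * 135 = 7290
Ratio = 7290 / 918 = 7.94

7.94


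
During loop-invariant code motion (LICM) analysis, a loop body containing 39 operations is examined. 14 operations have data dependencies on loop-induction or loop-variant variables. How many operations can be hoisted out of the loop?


Invariant candidates = total - loop-dependent
= 39 - 14 = 25

25


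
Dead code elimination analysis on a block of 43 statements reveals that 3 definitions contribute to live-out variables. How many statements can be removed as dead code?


Dead code = total statements - live definitions
= 43 - 3 = 40

40


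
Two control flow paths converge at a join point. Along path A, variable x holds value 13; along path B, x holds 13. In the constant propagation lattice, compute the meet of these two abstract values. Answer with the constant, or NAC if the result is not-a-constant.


Meet operation: if both paths give the same constant, result is that constant; if they differ, result is NAC (not-a-constant).
Path A: 13, Path B: 13 -> equal
Result: constant -> 13

13


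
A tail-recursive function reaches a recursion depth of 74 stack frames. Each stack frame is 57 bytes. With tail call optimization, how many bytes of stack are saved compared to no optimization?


Without TCO: 74 * 57 = 4218 bytes
With TCO: reuse 1 frame = 57 bytes
Savings = 4218 - 57 = 4161

4161


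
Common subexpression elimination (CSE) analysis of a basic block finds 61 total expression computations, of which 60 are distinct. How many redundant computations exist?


CSE count = total expressions - unique expressions
= 61 - 60 = 1

1


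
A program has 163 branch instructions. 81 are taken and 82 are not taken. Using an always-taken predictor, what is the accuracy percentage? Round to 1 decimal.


Predictor: always-taken
Correct predictions = 81
Accuracy = 81 / 163 * 100 = 49.7%

49.7


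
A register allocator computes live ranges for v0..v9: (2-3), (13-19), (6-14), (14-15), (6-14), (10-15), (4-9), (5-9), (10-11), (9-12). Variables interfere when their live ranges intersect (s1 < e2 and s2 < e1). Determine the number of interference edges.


Check all pairs for overlapping intervals.
Two intervals (s1,e1) and (s2,e2) overlap if s1 < e2 and s2 < e1.
v0 (2-3) vs v1..v9: overlaps none -> 0
v1 (13-19) vs v2..v9: overlaps v2, v3, v4, v5 -> 4
v2 (6-14) vs v3..v9: overlaps v4, v5, v6, v7, v8, v9 -> 6
v3 (14-15) vs v4..v9: overlaps v5 -> 1
v4 (6-14) vs v5..v9: overlaps v5, v6, v7, v8, v9 -> 5
v5 (10-15) vs v6..v9: overlaps v8, v9 -> 2
v6 (4-9) vs v7..v9: overlaps v7 -> 1
v7 (5-9) vs v8..v9: overlaps none -> 0
v8 (10-11) vs v9: overlaps v9 -> 1
Total overlapping pairs = 0 + 4 + 6 + 1 + 5 + 2 + 1 + 0 + 1 = 20

20


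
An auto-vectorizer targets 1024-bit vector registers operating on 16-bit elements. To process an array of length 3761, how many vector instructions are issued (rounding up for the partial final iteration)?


Width = 1024 / 16 = 64 elements per vector op
Iterations = ceil(3761 / 64) = 59

59


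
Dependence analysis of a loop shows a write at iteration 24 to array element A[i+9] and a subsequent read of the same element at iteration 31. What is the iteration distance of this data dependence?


Distance = read iteration - write iteration
= 31 - 24 = 7

7


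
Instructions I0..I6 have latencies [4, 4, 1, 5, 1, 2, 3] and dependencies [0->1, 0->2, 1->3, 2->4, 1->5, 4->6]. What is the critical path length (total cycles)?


Compute longest path through dependency graph: dist(Ik) = max over predecessors of dist + latency(Ik).
dist(I0) = latency 4 = 4
dist(I1) = dist(I0) + 4 = 4 + 4 = 8
dist(I2) = dist(I0) + 1 = 4 + 1 = 5
dist(I3) = dist(I1) + 5 = 8 + 5 = 13
dist(I4) = dist(I2) + 1 = 5 + 1 = 6
dist(I5) = dist(I1) + 2 = 8 + 2 = 10
dist(I6) = dist(I4) + 3 = 6 + 3 = 9
Critical path = max dist = 13

13


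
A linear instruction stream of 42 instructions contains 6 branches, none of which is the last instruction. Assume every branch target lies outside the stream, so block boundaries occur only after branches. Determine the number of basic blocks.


With no in-sequence branch targets, the leaders are the first instruction plus the instruction after each branch.
Number of basic blocks = branches + 1
= 6 + 1 = 7

7


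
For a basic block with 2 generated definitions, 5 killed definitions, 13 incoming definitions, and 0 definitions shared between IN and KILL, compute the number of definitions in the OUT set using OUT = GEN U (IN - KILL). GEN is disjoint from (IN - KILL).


IN - KILL: 13 - 0 = 13 surviving definitions
OUT = GEN + surviving = 2 + 13 = 15

15


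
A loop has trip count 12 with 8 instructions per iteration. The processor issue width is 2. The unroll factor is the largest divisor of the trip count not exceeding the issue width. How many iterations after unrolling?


Largest divisor of 12 <= 2 is 2
New iterations = 12 / 2 = 6

6


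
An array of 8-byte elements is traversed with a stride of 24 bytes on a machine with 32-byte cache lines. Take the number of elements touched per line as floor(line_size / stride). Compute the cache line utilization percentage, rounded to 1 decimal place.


Elements per cache line = floor(32 / 24) = 1
Bytes used = 1 * 8 = 8
Utilization = 8 / 32 * 100 = 25.0%

25.0


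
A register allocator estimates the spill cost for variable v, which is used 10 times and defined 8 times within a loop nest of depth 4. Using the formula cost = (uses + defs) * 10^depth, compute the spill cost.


uses + defs = 10 + 8 = 18
10^4 = 10000
Spill cost = 18 * 10000 = 180000

180000


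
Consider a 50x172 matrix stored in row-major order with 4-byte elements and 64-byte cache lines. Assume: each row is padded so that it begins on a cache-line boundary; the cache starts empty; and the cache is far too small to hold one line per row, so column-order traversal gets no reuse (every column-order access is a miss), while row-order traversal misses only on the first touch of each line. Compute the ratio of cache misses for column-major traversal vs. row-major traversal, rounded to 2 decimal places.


Each row occupies 172 * 4 = 688 bytes and starts on a line boundary, so it spans ceil(688 / 64) = 11 cache lines.
Row-major traversal misses (one per line touched): 50 * ceil(172 * 4 / 64) = 550
Column-major traversal misses (no reuse, every access misses): 50 * 172 = 8600
Ratio = 8600 / 550 = 15.64

15.64


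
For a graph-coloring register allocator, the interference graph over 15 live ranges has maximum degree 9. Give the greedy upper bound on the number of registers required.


Greedy coloring never needs more than (max_degree + 1) colors: when coloring a vertex, at most max_degree neighbors are already colored.
Upper bound = 9 + 1 = 10

10


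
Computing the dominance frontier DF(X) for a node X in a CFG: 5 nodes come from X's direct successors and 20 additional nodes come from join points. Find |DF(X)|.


DF(X) = direct successor contributions + join point contributions
= 5 + 20 = 25

25


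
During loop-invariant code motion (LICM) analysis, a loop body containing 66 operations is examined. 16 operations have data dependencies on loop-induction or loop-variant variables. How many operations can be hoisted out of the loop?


Invariant candidates = total - loop-dependent
= 66 - 16 = 50

50


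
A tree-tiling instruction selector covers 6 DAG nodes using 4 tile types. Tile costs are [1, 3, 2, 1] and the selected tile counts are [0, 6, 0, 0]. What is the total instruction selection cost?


Total cost = sum(count_i * cost_i)
= 0*1 + 6*3 + 0*2 + 0*1
= 18

18


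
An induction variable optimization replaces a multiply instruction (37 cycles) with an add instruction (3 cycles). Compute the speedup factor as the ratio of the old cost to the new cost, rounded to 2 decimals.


Ratio = mult_cost / add_cost = 37 / 3 = 12.33

12.33


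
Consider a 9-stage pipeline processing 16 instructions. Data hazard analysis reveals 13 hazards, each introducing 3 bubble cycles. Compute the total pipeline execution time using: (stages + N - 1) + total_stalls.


Base cycles = 9 + 16 - 1 = 24
Total stalls = 13 * 3 = 39
Total = 24 + 39 = 63

63


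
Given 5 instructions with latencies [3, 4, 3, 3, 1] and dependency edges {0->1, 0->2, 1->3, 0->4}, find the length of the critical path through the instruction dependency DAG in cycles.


Compute longest path through dependency graph: dist(Ik) = max over predecessors of dist + latency(Ik).
dist(I0) = latency 3 = 3
dist(I1) = dist(I0) + 4 = 3 + 4 = 7
dist(I2) = dist(I0) + 3 = 3 + 3 = 6
dist(I3) = dist(I1) + 3 = 7 + 3 = 10
dist(I4) = dist(I0) + 1 = 3 + 1 = 4
Critical path = max dist = 10

10


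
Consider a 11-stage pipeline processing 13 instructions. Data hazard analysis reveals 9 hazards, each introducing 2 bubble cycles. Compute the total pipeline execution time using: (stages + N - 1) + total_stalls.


Base cycles = 11 + 13 - 1 = 23
Total stalls = 9 * 2 = 18
Total = 23 + 18 = 41

41


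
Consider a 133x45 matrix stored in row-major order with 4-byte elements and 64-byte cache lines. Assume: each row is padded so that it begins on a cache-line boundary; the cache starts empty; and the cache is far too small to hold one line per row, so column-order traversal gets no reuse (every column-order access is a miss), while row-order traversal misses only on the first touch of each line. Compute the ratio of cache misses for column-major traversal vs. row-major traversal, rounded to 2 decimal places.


Each row occupies 45 * 4 = 180 bytes and starts on a line boundary, so it spans ceil(180 / 64) = 3 cache lines.
Row-major traversal misses (one per line touched): 133 * ceil(45 * 4 / 64) = 399
Column-major traversal misses (no reuse, every access misses): 133 * 45 = 5985
Ratio = 5985 / 399 = 15.0

15.0


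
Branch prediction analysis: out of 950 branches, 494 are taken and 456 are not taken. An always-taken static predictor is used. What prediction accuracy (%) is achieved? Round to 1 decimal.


Predictor: always-taken
Correct predictions = 494
Accuracy = 494 / 950 * 100 = 52.0%

52.0


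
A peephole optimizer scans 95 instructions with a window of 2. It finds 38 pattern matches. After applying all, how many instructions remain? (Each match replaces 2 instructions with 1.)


Each match removes 1 instructions.
Total removed = 38 * 1 = 38
Remaining = 95 - 38 = 57

57


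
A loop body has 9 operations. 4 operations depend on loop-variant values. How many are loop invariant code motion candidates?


Invariant candidates = total - loop-dependent
= 9 - 4 = 5

5


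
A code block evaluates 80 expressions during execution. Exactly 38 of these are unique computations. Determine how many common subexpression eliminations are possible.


CSE count = total expressions - unique expressions
= 80 - 38 = 42

42


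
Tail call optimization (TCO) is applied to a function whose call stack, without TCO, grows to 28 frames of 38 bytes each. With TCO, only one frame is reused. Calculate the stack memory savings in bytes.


Without TCO: 28 * 38 = 1064 bytes
With TCO: reuse 1 frame = 38 bytes
Savings = 1064 - 38 = 1026

1026


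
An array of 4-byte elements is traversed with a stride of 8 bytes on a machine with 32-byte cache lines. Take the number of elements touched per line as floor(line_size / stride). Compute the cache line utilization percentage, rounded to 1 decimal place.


Elements per cache line = floor(32 / 8) = 4
Bytes used = 4 * 4 = 16
Utilization = 16 / 32 * 100 = 50.0%

50.0


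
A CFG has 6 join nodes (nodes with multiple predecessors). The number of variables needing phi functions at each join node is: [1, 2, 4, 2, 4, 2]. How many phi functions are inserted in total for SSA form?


Total phi functions = sum of phi functions at each join node
= 1 + 2 + 4 + 2 + 4 + 2 = 15

15


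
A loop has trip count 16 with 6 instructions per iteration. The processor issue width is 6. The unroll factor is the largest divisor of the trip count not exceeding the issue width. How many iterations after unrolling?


Largest divisor of 16 <= 6 is 4
New iterations = 16 / 4 = 4

4


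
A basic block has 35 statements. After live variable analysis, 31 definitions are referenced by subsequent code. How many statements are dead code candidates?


Dead code = total statements - live definitions
= 35 - 31 = 4

4


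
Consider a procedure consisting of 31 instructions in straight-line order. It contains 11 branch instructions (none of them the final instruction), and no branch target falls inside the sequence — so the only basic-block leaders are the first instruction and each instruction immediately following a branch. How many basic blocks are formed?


With no in-sequence branch targets, the leaders are the first instruction plus the instruction after each branch.
Number of basic blocks = branches + 1
= 11 + 1 = 12

12


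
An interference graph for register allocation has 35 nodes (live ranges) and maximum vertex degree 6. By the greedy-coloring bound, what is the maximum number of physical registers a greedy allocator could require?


Greedy coloring never needs more than (max_degree + 1) colors: when coloring a vertex, at most max_degree neighbors are already colored.
Upper bound = 6 + 1 = 7

7


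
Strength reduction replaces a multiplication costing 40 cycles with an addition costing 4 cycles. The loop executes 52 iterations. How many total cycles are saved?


Per-iteration saving = 40 - 4 = 36
Total saved = 52 * 36 = 1872

1872


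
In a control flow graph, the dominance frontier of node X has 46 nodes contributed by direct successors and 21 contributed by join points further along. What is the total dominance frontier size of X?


DF(X) = direct successor contributions + join point contributions
= 46 + 21 = 67

67


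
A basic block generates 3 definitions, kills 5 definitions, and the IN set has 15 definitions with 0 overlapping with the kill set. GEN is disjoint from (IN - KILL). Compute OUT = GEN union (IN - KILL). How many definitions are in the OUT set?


IN - KILL: 15 - 0 = 15 surviving definitions
OUT = GEN + surviving = 3 + 15 = 18

18


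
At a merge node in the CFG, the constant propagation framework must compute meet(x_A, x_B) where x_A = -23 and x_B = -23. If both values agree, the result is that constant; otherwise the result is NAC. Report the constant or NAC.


Meet operation: if both paths give the same constant, result is that constant; if they differ, result is NAC (not-a-constant).
Path A: -23, Path B: -23 -> equal
Result: constant -> -23

-23


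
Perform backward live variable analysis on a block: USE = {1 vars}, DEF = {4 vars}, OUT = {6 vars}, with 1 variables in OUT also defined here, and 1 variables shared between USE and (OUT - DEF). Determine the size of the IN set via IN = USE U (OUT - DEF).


OUT - DEF: 6 - 1 = 5
|IN| = |USE| + |OUT - DEF| - |USE ∩ (OUT - DEF)| = 1 + 5 - 1 = 5

5


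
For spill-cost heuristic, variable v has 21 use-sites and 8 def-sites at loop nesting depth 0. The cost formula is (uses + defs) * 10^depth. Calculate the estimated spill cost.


uses + defs = 21 + 8 = 29
10^0 = 1
Spill cost = 29 * 1 = 29

29


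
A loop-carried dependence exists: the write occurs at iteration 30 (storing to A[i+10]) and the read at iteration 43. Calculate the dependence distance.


Distance = read iteration - write iteration
= 43 - 30 = 13

13


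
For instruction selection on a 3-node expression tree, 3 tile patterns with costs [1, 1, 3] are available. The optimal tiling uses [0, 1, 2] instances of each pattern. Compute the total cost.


Total cost = sum(count_i * cost_i)
= 0*1 + 1*1 + 2*3
= 7

7


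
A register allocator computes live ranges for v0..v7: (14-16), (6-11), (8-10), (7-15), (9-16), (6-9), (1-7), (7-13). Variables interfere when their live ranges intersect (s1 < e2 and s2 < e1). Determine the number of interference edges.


Check all pairs for overlapping intervals.
Two intervals (s1,e1) and (s2,e2) overlap if s1 < e2 and s2 < e1.
v0 (14-16) vs v1..v7: overlaps v3, v4 -> 2
v1 (6-11) vs v2..v7: overlaps v2, v3, v4, v5, v6, v7 -> 6
v2 (8-10) vs v3..v7: overlaps v3, v4, v5, v7 -> 4
v3 (7-15) vs v4..v7: overlaps v4, v5, v7 -> 3
v4 (9-16) vs v5..v7: overlaps v7 -> 1
v5 (6-9) vs v6..v7: overlaps v6, v7 -> 2
v6 (1-7) vs v7: overlaps none -> 0
Total overlapping pairs = 2 + 6 + 4 + 3 + 1 + 2 + 0 = 18

18


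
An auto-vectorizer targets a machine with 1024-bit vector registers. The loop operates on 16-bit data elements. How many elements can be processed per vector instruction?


Width = SIMD bits / data type bits
= 1024 / 16 = 64

64


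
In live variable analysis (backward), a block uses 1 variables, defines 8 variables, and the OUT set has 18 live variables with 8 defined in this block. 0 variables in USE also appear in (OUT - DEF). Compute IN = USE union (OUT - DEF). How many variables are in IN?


OUT - DEF: 18 - 8 = 10
|IN| = |USE| + |OUT - DEF| - |USE ∩ (OUT - DEF)| = 1 + 10 - 0 = 11

11


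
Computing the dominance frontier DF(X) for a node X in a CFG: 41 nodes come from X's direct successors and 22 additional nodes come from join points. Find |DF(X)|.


DF(X) = direct successor contributions + join point contributions
= 41 + 22 = 63

63


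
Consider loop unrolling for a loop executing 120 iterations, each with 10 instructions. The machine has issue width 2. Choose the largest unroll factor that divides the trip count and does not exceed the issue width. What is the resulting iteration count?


Largest divisor of 120 <= 2 is 2
New iterations = 120 / 2 = 60

60


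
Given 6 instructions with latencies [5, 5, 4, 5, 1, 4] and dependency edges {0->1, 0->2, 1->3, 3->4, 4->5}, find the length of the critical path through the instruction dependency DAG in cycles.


Compute longest path through dependency graph: dist(Ik) = max over predecessors of dist + latency(Ik).
dist(I0) = latency 5 = 5
dist(I1) = dist(I0) + 5 = 5 + 5 = 10
dist(I2) = dist(I0) + 4 = 5 + 4 = 9
dist(I3) = dist(I1) + 5 = 10 + 5 = 15
dist(I4) = dist(I3) + 1 = 15 + 1 = 16
dist(I5) = dist(I4) + 4 = 16 + 4 = 20
Critical path = max dist = 20

20


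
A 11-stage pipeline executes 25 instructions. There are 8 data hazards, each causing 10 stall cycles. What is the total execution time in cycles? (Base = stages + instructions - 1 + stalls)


Base cycles = 11 + 25 - 1 = 35
Total stalls = 8 * 10 = 80
Total = 35 + 80 = 115

115


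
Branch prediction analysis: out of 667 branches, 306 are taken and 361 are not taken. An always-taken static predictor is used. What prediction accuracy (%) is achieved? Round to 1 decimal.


Predictor: always-taken
Correct predictions = 306
Accuracy = 306 / 667 * 100 = 45.9%

45.9


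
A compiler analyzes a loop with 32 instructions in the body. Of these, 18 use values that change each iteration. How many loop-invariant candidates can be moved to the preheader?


Invariant candidates = total - loop-dependent
= 32 - 18 = 14

14


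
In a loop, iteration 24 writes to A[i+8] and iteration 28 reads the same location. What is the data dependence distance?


Distance = read iteration - write iteration
= 28 - 24 = 4

4


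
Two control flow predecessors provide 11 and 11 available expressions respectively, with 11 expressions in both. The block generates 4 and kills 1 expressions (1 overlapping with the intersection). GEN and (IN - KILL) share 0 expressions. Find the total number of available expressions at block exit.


IN = intersection of predecessors = 11
IN - KILL = 11 - 1 = 10
|OUT| = |GEN| + |IN - KILL| - |GEN ∩ (IN - KILL)| = 4 + 10 - 0 = 14

14


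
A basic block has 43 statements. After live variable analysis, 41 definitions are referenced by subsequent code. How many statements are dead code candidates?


Dead code = total statements - live definitions
= 43 - 41 = 2

2


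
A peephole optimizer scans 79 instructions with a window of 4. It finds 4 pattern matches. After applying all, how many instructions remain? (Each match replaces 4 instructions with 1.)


Each match removes 3 instructions.
Total removed = 4 * 3 = 12
Remaining = 79 - 12 = 67

67


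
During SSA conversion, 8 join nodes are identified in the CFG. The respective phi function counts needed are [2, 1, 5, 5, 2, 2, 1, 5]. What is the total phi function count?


Total phi functions = sum of phi functions at each join node
= 2 + 1 + 5 + 5 + 2 + 2 + 1 + 5 = 23

23


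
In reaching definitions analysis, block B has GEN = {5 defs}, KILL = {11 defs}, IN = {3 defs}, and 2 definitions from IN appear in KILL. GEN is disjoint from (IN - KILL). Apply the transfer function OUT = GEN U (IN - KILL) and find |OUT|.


IN - KILL: 3 - 2 = 1 surviving definitions
OUT = GEN + surviving = 5 + 1 = 6

6


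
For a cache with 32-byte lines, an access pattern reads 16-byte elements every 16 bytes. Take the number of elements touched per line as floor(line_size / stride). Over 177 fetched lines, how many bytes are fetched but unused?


Elements per line = floor(32 / 16) = 2
Bytes used per line = 2 * 16 = 32
Wasted per line = 32 - 32 = 0
Total wasted = 0 * 177 = 0

0


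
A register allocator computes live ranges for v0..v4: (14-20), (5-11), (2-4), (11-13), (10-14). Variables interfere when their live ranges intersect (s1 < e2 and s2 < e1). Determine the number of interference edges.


Check all pairs for overlapping intervals.
Two intervals (s1,e1) and (s2,e2) overlap if s1 < e2 and s2 < e1.
v0 (14-20) vs v1..v4: overlaps none -> 0
v1 (5-11) vs v2..v4: overlaps v4 -> 1
v2 (2-4) vs v3..v4: overlaps none -> 0
v3 (11-13) vs v4: overlaps v4 -> 1
Total overlapping pairs = 0 + 1 + 0 + 1 = 2

2


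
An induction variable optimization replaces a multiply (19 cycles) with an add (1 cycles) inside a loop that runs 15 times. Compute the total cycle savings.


Per-iteration saving = 19 - 1 = 18
Total saved = 15 * 18 = 270

270


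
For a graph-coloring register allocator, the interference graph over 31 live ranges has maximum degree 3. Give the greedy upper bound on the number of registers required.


Greedy coloring never needs more than (max_degree + 1) colors: when coloring a vertex, at most max_degree neighbors are already colored.
Upper bound = 3 + 1 = 4

4


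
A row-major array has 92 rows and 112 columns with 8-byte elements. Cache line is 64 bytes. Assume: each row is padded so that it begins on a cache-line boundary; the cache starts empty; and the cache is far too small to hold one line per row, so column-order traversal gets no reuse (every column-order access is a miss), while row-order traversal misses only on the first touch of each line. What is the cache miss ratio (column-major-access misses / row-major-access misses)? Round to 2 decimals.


Each row occupies 112 * 8 = 896 bytes and starts on a line boundary, so it spans ceil(896 / 64) = 14 cache lines.
Row-major traversal misses (one per line touched): 92 * ceil(112 * 8 / 64) = 1288
Column-major traversal misses (no reuse, every access misses): 92 * 112 = 10304
Ratio = 10304 / 1288 = 8.0

8.0


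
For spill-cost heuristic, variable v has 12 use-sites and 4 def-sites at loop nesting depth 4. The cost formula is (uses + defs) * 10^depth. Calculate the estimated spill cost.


uses + defs = 12 + 4 = 16
10^4 = 10000
Spill cost = 16 * 10000 = 160000

160000


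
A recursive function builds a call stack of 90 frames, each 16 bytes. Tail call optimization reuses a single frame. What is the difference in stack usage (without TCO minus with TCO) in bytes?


Without TCO: 90 * 16 = 1440 bytes
With TCO: reuse 1 frame = 16 bytes
Savings = 1440 - 16 = 1424

1424


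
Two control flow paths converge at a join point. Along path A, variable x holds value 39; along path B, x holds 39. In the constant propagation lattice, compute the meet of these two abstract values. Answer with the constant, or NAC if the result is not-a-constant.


Meet operation: if both paths give the same constant, result is that constant; if they differ, result is NAC (not-a-constant).
Path A: 39, Path B: 39 -> equal
Result: constant -> 39

39


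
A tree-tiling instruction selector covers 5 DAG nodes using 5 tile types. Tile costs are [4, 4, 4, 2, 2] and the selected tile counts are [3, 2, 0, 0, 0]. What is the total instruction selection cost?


Total cost = sum(count_i * cost_i)
= 3*4 + 2*4 + 0*4 + 0*2 + 0*2
= 20

20


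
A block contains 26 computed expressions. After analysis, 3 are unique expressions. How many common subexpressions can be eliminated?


CSE count = total expressions - unique expressions
= 26 - 3 = 23

23
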